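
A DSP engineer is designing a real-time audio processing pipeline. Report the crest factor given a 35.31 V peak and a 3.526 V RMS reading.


Crest factor is the ratio of peak to RMS:
CF = V_peak / V_rms
   = 35.31 / 3.526
   = 10.0142

10.0142


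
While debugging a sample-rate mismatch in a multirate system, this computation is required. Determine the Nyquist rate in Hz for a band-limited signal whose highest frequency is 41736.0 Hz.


The Nyquist rate is twice the maximum frequency component.
fs_min = 2 * fmax
      = 2 * 41736.0
      = 83472.0 Hz

83472.0


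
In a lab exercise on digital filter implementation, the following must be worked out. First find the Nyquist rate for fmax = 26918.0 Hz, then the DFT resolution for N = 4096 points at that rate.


Step 1 — Nyquist sampling rate:
fs = 2 * fmax = 2 * 26918.0 = 53836.0 Hz

Step 2 — DFT bin spacing:
df = fs / N = 53836.0 / 4096 = 13.1436 Hz

13.1436 Hz


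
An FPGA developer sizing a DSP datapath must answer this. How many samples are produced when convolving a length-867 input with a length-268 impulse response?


Linear convolution output length:
L = N + M - 1
  = 867 + 268 - 1
  = 1134 samples

1134


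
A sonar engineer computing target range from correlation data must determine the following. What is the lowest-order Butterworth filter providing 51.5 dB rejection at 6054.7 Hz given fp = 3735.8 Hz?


Butterworth filter order formula:
n = log10(10^(A/10) - 1) / (2 * log10(f_stop/f_pass))
10^(51.5/10) - 1 = 141252.7545
f_stop/f_pass = 6054.7 / 3735.8 = 1.6207
n = 12.2789 -> ceil = 13

13


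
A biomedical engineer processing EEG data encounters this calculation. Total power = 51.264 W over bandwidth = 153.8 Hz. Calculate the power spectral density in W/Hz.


Power spectral density:
PSD = P / BW
    = 51.264 / 153.8
    = 0.33331599 W/Hz

0.33331599 W/Hz


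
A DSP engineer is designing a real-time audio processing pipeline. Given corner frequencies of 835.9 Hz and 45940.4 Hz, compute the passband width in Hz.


Bandwidth is the difference of -3dB frequencies:
BW = f_high - f_low
   = 45940.4 - 835.9
   = 45104.5 Hz

45104.5 Hz


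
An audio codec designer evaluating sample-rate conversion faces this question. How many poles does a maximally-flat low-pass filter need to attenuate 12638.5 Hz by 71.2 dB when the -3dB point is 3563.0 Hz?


Butterworth filter order formula:
n = log10(10^(A/10) - 1) / (2 * log10(f_stop/f_pass))
10^(71.2/10) - 1 = 13182566.3856
f_stop/f_pass = 12638.5 / 3563.0 = 3.5472
n = 6.4741 -> ceil = 7

7


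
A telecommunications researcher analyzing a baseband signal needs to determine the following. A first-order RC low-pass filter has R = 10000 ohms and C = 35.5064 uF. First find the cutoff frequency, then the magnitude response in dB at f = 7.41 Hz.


Step 1 — cutoff frequency:
fc = 1 / (2*pi*R*C)
C = 35.5064 uF = 3.55064e-05 F
fc = 1 / (2*pi*10000*3.55064e-05)
   = 0.448243 Hz

Step 2 — magnitude at f = 7.41 Hz:
|H(f)| = 1 / sqrt(1 + (f/fc)^2)
f/fc = 7.41 / 0.448243 = 16.531212
|H| = 1 / sqrt(1 + 273.28097) = 0.0603813
|H|_dB = 20*log10(0.0603813) = -24.38 dB

fc = 0.448243 Hz; |H(7.41 Hz)| = -24.38 dB


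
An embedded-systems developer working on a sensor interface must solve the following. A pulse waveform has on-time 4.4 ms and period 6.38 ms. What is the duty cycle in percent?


Duty cycle as a percentage:
DC = (t_on / T) * 100
   = (4.4 / 6.38) * 100
   = 0.689655 * 100
   = 68.97 %

68.97 %


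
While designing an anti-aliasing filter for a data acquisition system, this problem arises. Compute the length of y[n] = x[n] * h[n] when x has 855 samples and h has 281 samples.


Linear convolution output length:
L = N + M - 1
  = 855 + 281 - 1
  = 1135 samples

1135


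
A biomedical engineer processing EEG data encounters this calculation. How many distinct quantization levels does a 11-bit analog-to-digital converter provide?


Number of quantization levels = 2^N
= 2^11
= 2048

2048


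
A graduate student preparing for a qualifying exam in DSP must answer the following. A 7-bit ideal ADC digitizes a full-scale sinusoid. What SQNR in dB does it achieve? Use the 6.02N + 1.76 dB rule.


Theoretical SNR for a full-scale sinusoid:
SNR = 6.02 * N + 1.76
    = 6.02 * 7 + 1.76
    = 42.14 + 1.76
    = 43.9 dB

43.9 dB


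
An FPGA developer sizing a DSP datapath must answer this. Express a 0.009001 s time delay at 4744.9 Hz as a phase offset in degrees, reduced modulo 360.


Phase shift from frequency and time delay:
phi = 360 * f * t_delay
    = 360 * 4744.9 * 0.009001
    = 15375.18 degrees
    mod 360 = 255.18 degrees

255.18 degrees


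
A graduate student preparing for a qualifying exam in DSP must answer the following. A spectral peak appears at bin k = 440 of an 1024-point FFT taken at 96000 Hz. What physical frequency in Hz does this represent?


Frequency of DFT bin k:
f_k = k * fs / N
    = 440 * 96000 / 1024
    = 42240000 / 1024
    = 41250.0 Hz

41250.0 Hz


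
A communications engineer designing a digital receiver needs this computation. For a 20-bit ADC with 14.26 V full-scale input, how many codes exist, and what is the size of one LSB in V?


Step 1 — number of quantization levels:
L = 2^N = 2^20 = 1048576

Step 2 — LSB step size:
delta = Vfs / L
      = 14.26 / 1048576
      = 1.36e-05 V

Levels = 1048576; step size = 1.36e-05 V


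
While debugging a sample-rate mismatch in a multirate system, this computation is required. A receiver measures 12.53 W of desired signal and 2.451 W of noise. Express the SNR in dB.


SNR in decibels:
SNR = 10 * log10(Ps / Pn)
    = 10 * log10(12.53 / 2.451)
    = 10 * log10(5.1122)
    = 10 * 0.7086
    = 7.09 dB

7.09 dB


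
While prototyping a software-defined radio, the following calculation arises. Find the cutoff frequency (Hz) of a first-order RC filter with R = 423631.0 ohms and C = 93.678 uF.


Cutoff frequency of a first-order RC filter:
fc = 1 / (2 * pi * R * C)
C = 93.678 uF = 9.3678e-05 F
fc = 1 / (2 * pi * 423631.0 * 9.3678e-05)
   = 1 / 249.34761086928
   = 0.00401 Hz

0.00401 Hz


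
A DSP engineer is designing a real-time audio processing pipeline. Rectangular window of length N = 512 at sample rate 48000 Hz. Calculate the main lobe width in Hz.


Main lobe width for a rectangular window:
Width = 2 * fs / N
      = 2 * 48000 / 512
      = 96000 / 512
      = 187.5 Hz

187.5 Hz


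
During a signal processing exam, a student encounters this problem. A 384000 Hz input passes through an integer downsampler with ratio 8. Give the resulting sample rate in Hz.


Decimation reduces the sample rate:
fs_out = fs_in / M
       = 384000 / 8
       = 48000.0 Hz

48000.0 Hz


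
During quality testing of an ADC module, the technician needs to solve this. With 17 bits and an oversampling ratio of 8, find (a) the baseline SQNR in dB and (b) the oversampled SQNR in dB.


Step 1 — baseline SQNR at Nyquist:
SQNR_base = 6.02*N + 1.76
          = 6.02*17 + 1.76
          = 104.1 dB

Step 2 — oversampling processing gain:
G = 10*log10(OSR) = 10*log10(8) = 9.03 dB

Step 3 — total:
SQNR_total = 104.1 + 9.03 = 113.13 dB

Base SQNR = 104.1 dB; oversampled SQNR = 113.13 dB


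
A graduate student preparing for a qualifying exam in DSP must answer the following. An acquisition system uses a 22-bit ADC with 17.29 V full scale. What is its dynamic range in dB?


Dynamic range from full-scale to LSB:
V_min = V_max / 2^bits = 17.29 / 2^22
DR = 20 * log10(V_max / V_min)
   = 20 * log10(2^22)
   = 20 * 22 * log10(2)
   = 132.45 dB

132.45 dB


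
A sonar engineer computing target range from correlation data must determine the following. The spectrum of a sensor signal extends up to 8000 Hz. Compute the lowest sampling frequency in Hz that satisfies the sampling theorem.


The Nyquist rate is twice the maximum frequency component.
fs_min = 2 * fmax
      = 2 * 8000
      = 16000 Hz

16000


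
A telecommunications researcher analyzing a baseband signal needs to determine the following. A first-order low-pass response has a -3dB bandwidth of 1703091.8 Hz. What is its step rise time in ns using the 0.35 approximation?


Rise time from bandwidth relationship:
tr = 0.35 / BW
   = 0.35 / 1703091.8
   = 2.055085933e-07 s
   = 205.5086 ns

205.5086 ns


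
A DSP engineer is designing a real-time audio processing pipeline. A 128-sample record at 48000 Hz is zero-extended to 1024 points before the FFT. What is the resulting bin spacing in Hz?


Frequency resolution after zero-padding:
N_padded = 128 * 8 = 1024
df = fs / N_padded
   = 48000 / 1024
   = 46.875 Hz

46.875 Hz


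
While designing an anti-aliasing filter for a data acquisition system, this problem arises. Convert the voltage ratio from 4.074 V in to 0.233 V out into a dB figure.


Voltage gain in dB:
G = 20 * log10(Vout / Vin)
  = 20 * log10(0.233 / 4.074)
  = 20 * log10(0.057192)
  = 20 * -1.242665
  = -24.85 dB

-24.85 dB


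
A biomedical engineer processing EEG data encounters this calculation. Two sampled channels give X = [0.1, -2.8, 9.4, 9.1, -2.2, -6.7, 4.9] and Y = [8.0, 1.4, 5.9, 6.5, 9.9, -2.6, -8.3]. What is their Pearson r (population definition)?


Pearson correlation coefficient (population):
r = cov(X,Y) / (std(X) * std(Y))
Mean X = 1.6857, Mean Y = 2.9714
Cov(X,Y) = 4.485306
Std(X) = 5.76775, Std(Y) = 6.034121
r = 0.1289

0.1289


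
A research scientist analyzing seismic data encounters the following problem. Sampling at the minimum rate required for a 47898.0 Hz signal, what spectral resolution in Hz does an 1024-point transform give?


Step 1 — Nyquist sampling rate:
fs = 2 * fmax = 2 * 47898.0 = 95796.0 Hz

Step 2 — DFT bin spacing:
df = fs / N = 95796.0 / 1024 = 93.5508 Hz

93.5508 Hz


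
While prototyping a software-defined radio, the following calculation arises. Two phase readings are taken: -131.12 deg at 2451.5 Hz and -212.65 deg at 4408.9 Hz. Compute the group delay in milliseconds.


Group delay from phase difference:
tau = -d(phi)/d(omega)
d(phi) = -81.53 deg = -1.422967 rad
d(omega) = 2*pi*(4408.9 - 2451.5) = 12298.7069 rad/s
tau = -(-1.422967) / 12298.7069
    = 0.1157 ms

0.1157 ms


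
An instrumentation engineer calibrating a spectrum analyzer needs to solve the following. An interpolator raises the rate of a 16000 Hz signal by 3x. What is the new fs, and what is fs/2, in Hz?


Step 1 — output sample rate after interpolation by L:
fs_out = L * fs_in = 3 * 16000 = 48000 Hz

Step 2 — Nyquist frequency of the output stream:
f_Nyq = fs_out / 2 = 48000 / 2 = 24000.0 Hz

fs_out = 48000 Hz; f_Nyquist = 24000.0 Hz


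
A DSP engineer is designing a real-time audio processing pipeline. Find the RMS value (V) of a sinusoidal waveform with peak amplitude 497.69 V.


RMS voltage for a sinusoidal waveform:
V_rms = V_peak / sqrt(2)
      = 497.69 / 1.414214
      = 351.92 V

351.92 V


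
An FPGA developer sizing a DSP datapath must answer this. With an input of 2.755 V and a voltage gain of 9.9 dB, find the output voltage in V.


Output voltage from dB gain:
V_out = V_in * 10^(gain_dB / 20)
      = 2.755 * 10^(9.9 / 20)
      = 2.755 * 3.126079
      = 8.6123 V

8.6123 V


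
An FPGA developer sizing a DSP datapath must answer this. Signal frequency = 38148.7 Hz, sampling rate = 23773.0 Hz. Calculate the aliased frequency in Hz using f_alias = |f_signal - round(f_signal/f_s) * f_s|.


Compute the nearest integer multiple of fs to the signal:
n = round(38148.7 / 23773.0) = 2
f_alias = |38148.7 - 2 * 23773.0|
        = |38148.7 - 47546.0|
        = 9397.3 Hz

9397.3


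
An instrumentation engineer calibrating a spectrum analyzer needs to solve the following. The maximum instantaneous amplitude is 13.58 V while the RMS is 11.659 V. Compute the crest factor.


Crest factor is the ratio of peak to RMS:
CF = V_peak / V_rms
   = 13.58 / 11.659
   = 1.1648

1.1648


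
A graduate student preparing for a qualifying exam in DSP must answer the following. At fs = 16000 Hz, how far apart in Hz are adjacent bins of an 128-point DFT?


DFT frequency resolution:
df = fs / N
   = 16000 / 128
   = 125.0 Hz

125.0 Hz


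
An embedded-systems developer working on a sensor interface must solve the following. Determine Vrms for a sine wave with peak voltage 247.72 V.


RMS voltage for a sinusoidal waveform:
V_rms = V_peak / sqrt(2)
      = 247.72 / 1.414214
      = 175.164 V

175.164 V


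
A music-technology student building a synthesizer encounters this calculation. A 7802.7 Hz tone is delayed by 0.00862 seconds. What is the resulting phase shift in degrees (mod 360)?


Phase shift from frequency and time delay:
phi = 360 * f * t_delay
    = 360 * 7802.7 * 0.00862
    = 24213.34 degrees
    mod 360 = 93.34 degrees

93.34 degrees


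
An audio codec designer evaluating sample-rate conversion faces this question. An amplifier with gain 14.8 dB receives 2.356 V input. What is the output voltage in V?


Output voltage from dB gain:
V_out = V_in * 10^(gain_dB / 20)
      = 2.356 * 10^(14.8 / 20)
      = 2.356 * 5.495409
      = 12.9472 V

12.9472 V


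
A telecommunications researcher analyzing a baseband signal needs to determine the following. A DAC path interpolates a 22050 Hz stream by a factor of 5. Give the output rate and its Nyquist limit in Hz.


Step 1 — output sample rate after interpolation by L:
fs_out = L * fs_in = 5 * 22050 = 110250 Hz

Step 2 — Nyquist frequency of the output stream:
f_Nyq = fs_out / 2 = 110250 / 2 = 55125.0 Hz

fs_out = 110250 Hz; f_Nyquist = 55125.0 Hz


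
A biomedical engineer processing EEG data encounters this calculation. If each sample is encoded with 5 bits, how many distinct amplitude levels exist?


Number of quantization levels = 2^N
= 2^5
= 32

32


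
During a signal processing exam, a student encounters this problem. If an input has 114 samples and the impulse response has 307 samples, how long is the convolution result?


Linear convolution output length:
L = N + M - 1
  = 114 + 307 - 1
  = 420 samples

420


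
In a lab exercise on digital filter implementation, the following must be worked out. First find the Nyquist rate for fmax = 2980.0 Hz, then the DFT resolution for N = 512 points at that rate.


Step 1 — Nyquist sampling rate:
fs = 2 * fmax = 2 * 2980.0 = 5960.0 Hz

Step 2 — DFT bin spacing:
df = fs / N = 5960.0 / 512 = 11.6406 Hz

11.6406 Hz


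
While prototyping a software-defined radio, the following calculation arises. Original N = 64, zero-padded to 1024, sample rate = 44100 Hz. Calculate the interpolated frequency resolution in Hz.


Frequency resolution after zero-padding:
N_padded = 64 * 16 = 1024
df = fs / N_padded
   = 44100 / 1024
   = 43.0664 Hz

43.0664 Hz


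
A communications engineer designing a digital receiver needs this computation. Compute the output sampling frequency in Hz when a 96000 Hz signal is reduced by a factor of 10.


Decimation reduces the sample rate:
fs_out = fs_in / M
       = 96000 / 10
       = 9600.0 Hz

9600.0 Hz


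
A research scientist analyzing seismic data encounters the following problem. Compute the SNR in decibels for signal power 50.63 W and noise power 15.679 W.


SNR in decibels:
SNR = 10 * log10(Ps / Pn)
    = 10 * log10(50.63 / 15.679)
    = 10 * log10(3.2292)
    = 10 * 0.5091
    = 5.09 dB

5.09 dB


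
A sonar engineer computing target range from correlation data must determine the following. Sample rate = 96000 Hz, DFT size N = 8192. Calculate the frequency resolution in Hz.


DFT frequency resolution:
df = fs / N
   = 96000 / 8192
   = 11.7188 Hz

11.7188 Hz


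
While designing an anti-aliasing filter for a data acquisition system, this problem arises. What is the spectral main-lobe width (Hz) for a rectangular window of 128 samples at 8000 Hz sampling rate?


Main lobe width for a rectangular window:
Width = 2 * fs / N
      = 2 * 8000 / 128
      = 16000 / 128
      = 125.0 Hz

125.0 Hz


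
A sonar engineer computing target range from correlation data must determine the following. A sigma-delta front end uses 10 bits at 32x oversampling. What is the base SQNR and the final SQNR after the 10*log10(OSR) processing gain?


Step 1 — baseline SQNR at Nyquist:
SQNR_base = 6.02*N + 1.76
          = 6.02*10 + 1.76
          = 61.96 dB

Step 2 — oversampling processing gain:
G = 10*log10(OSR) = 10*log10(32) = 15.05 dB

Step 3 — total:
SQNR_total = 61.96 + 15.05 = 77.01 dB

Base SQNR = 61.96 dB; oversampled SQNR = 77.01 dB


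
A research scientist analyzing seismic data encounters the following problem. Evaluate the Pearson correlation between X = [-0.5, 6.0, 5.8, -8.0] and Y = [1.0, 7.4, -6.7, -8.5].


Pearson correlation coefficient (population):
r = cov(X,Y) / (std(X) * std(Y))
Mean X = 0.825, Mean Y = -1.7
Cov(X,Y) = 19.6625
Std(X) = 5.726419, Std(Y) = 6.350984
r = 0.5406

0.5406


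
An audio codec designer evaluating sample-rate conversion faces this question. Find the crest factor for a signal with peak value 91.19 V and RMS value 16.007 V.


Crest factor is the ratio of peak to RMS:
CF = V_peak / V_rms
   = 91.19 / 16.007
   = 5.6969

5.6969


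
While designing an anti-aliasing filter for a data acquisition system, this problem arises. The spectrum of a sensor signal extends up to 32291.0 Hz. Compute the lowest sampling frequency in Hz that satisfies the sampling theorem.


The Nyquist rate is twice the maximum frequency component.
fs_min = 2 * fmax
      = 2 * 32291.0
      = 64582.0 Hz

64582.0


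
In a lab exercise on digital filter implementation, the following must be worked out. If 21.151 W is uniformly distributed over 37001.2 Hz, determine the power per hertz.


Power spectral density:
PSD = P / BW
    = 21.151 / 37001.2
    = 0.00057163 W/Hz

0.00057163 W/Hz


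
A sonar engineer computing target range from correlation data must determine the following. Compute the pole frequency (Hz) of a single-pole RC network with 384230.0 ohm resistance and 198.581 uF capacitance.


Cutoff frequency of a first-order RC filter:
fc = 1 / (2 * pi * R * C)
C = 198.581 uF = 0.000198581 F
fc = 1 / (2 * pi * 384230.0 * 0.000198581)
   = 1 / 479.41192493119
   = 0.002086 Hz

0.002086 Hz


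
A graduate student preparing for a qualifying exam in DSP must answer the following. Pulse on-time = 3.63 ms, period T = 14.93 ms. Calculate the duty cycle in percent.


Duty cycle as a percentage:
DC = (t_on / T) * 100
   = (3.63 / 14.93) * 100
   = 0.243135 * 100
   = 24.31 %

24.31 %


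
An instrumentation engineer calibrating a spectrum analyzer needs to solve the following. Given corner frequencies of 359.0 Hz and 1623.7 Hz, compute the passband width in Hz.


Bandwidth is the difference of -3dB frequencies:
BW = f_high - f_low
   = 1623.7 - 359.0
   = 1264.7 Hz

1264.7 Hz


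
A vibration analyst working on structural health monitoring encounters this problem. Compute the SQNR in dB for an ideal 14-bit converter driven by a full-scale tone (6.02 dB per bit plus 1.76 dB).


Theoretical SNR for a full-scale sinusoid:
SNR = 6.02 * N + 1.76
    = 6.02 * 14 + 1.76
    = 84.28 + 1.76
    = 86.04 dB

86.04 dB


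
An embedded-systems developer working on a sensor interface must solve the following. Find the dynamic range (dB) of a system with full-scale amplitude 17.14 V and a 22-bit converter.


Dynamic range from full-scale to LSB:
V_min = V_max / 2^bits = 17.14 / 2^22
DR = 20 * log10(V_max / V_min)
   = 20 * log10(2^22)
   = 20 * 22 * log10(2)
   = 132.45 dB

132.45 dB


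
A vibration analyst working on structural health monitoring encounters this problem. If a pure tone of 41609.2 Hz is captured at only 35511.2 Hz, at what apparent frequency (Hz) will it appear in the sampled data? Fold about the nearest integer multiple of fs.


Compute the nearest integer multiple of fs to the signal:
n = round(41609.2 / 35511.2) = 1
f_alias = |41609.2 - 1 * 35511.2|
        = |41609.2 - 35511.2|
        = 6098.0 Hz

6098.0


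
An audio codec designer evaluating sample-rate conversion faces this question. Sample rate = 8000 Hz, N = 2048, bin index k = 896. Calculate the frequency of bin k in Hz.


Frequency of DFT bin k:
f_k = k * fs / N
    = 896 * 8000 / 2048
    = 7168000 / 2048
    = 3500.0 Hz

3500.0 Hz


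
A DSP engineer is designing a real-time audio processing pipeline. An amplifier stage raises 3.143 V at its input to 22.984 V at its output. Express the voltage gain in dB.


Voltage gain in dB:
G = 20 * log10(Vout / Vin)
  = 20 * log10(22.984 / 3.143)
  = 20 * log10(7.312759)
  = 20 * 0.864081
  = 17.28 dB

17.28 dB


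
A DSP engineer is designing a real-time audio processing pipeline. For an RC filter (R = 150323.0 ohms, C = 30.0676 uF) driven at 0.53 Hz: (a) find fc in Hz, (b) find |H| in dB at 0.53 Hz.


Step 1 — cutoff frequency:
fc = 1 / (2*pi*R*C)
C = 30.0676 uF = 3.00676e-05 F
fc = 1 / (2*pi*150323.0*3.00676e-05)
   = 0.0352124 Hz

Step 2 — magnitude at f = 0.53 Hz:
|H(f)| = 1 / sqrt(1 + (f/fc)^2)
f/fc = 0.53 / 0.0352124 = 15.051516
|H| = 1 / sqrt(1 + 226.548134) = 0.0662923
|H|_dB = 20*log10(0.0662923) = -23.57 dB

fc = 0.0352124 Hz; |H(0.53 Hz)| = -23.57 dB


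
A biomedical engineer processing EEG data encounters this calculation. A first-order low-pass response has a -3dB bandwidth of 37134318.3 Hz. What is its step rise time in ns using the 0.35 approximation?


Rise time from bandwidth relationship:
tr = 0.35 / BW
   = 0.35 / 37134318.3
   = 9.42524371e-09 s
   = 9.4252 ns

9.4252 ns


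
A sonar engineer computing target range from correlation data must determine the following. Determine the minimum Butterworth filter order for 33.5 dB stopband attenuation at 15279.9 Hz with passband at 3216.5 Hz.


Butterworth filter order formula:
n = log10(10^(A/10) - 1) / (2 * log10(f_stop/f_pass))
10^(33.5/10) - 1 = 2237.7211
f_stop/f_pass = 15279.9 / 3216.5 = 4.7505
n = 2.475 -> ceil = 3

3


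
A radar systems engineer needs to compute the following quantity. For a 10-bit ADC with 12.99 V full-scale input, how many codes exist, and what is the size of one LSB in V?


Step 1 — number of quantization levels:
L = 2^N = 2^10 = 1024

Step 2 — LSB step size:
delta = Vfs / L
      = 12.99 / 1024
      = 0.01268555 V

Levels = 1024; step size = 0.01268555 V


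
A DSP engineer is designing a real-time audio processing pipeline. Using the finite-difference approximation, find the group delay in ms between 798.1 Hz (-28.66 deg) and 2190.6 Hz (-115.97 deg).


Group delay from phase difference:
tau = -d(phi)/d(omega)
d(phi) = -87.31 deg = -1.523847 rad
d(omega) = 2*pi*(2190.6 - 798.1) = 8749.3355 rad/s
tau = -(-1.523847) / 8749.3355
    = 0.1742 ms

0.1742 ms


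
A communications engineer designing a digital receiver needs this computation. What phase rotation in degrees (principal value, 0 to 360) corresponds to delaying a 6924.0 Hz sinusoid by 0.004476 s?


Phase shift from frequency and time delay:
phi = 360 * f * t_delay
    = 360 * 6924.0 * 0.004476
    = 11157.06 degrees
    mod 360 = 357.06 degrees

357.06 degrees


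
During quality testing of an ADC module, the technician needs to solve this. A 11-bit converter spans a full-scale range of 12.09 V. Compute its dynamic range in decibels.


Dynamic range from full-scale to LSB:
V_min = V_max / 2^bits = 12.09 / 2^11
DR = 20 * log10(V_max / V_min)
   = 20 * log10(2^11)
   = 20 * 11 * log10(2)
   = 66.23 dB

66.23 dB


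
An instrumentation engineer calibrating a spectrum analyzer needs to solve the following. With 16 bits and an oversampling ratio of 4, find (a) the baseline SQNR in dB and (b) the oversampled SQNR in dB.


Step 1 — baseline SQNR at Nyquist:
SQNR_base = 6.02*N + 1.76
          = 6.02*16 + 1.76
          = 98.08 dB

Step 2 — oversampling processing gain:
G = 10*log10(OSR) = 10*log10(4) = 6.02 dB

Step 3 — total:
SQNR_total = 98.08 + 6.02 = 104.1 dB

Base SQNR = 98.08 dB; oversampled SQNR = 104.1 dB


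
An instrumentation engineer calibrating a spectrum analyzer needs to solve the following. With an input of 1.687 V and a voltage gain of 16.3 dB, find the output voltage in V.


Output voltage from dB gain:
V_out = V_in * 10^(gain_dB / 20)
      = 1.687 * 10^(16.3 / 20)
      = 1.687 * 6.531306
      = 11.0183 V

11.0183 V


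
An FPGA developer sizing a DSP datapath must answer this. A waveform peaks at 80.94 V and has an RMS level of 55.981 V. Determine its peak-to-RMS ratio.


Crest factor is the ratio of peak to RMS:
CF = V_peak / V_rms
   = 80.94 / 55.981
   = 1.4458

1.4458


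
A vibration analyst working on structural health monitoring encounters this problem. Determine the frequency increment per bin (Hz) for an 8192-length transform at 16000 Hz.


DFT frequency resolution:
df = fs / N
   = 16000 / 8192
   = 1.9531 Hz

1.9531 Hz


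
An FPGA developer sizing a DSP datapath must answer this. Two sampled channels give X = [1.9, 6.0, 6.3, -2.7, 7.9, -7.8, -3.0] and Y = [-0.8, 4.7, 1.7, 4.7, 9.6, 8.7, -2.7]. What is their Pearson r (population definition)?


Pearson correlation coefficient (population):
r = cov(X,Y) / (std(X) * std(Y))
Mean X = 1.2286, Mean Y = 3.7
Cov(X,Y) = 1.28
Std(X) = 5.454674, Std(Y) = 4.259779
r = 0.0551

0.0551


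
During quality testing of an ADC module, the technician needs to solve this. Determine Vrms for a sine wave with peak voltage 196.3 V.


RMS voltage for a sinusoidal waveform:
V_rms = V_peak / sqrt(2)
      = 196.3 / 1.414214
      = 138.805 V

138.805 V


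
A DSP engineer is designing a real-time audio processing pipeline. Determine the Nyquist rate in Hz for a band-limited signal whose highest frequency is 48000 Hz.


The Nyquist rate is twice the maximum frequency component.
fs_min = 2 * fmax
      = 2 * 48000
      = 96000 Hz

96000


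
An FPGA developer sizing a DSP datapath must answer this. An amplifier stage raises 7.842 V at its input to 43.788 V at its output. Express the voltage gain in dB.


Voltage gain in dB:
G = 20 * log10(Vout / Vin)
  = 20 * log10(43.788 / 7.842)
  = 20 * log10(5.58378)
  = 20 * 0.746928
  = 14.94 dB

14.94 dB


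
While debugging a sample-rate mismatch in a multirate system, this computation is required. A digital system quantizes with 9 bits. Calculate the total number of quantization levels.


Number of quantization levels = 2^N
= 2^9
= 512

512


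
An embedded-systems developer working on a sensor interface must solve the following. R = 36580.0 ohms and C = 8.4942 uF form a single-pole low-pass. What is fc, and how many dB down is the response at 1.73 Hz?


Step 1 — cutoff frequency:
fc = 1 / (2*pi*R*C)
C = 8.4942 uF = 8.4942e-06 F
fc = 1 / (2*pi*36580.0*8.4942e-06)
   = 0.512217 Hz

Step 2 — magnitude at f = 1.73 Hz:
|H(f)| = 1 / sqrt(1 + (f/fc)^2)
f/fc = 1.73 / 0.512217 = 3.377475
|H| = 1 / sqrt(1 + 11.407337) = 0.2838969
|H|_dB = 20*log10(0.2838969) = -10.94 dB

fc = 0.512217 Hz; |H(1.73 Hz)| = -10.94 dB


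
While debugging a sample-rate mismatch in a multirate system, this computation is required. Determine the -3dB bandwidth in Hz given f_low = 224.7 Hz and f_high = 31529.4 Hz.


Bandwidth is the difference of -3dB frequencies:
BW = f_high - f_low
   = 31529.4 - 224.7
   = 31304.7 Hz

31304.7 Hz


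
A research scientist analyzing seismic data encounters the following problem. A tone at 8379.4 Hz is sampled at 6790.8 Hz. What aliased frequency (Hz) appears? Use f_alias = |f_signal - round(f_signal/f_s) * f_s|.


Compute the nearest integer multiple of fs to the signal:
n = round(8379.4 / 6790.8) = 1
f_alias = |8379.4 - 1 * 6790.8|
        = |8379.4 - 6790.8|
        = 1588.6 Hz

1588.6


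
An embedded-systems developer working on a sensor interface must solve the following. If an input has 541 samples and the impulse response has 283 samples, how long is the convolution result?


Linear convolution output length:
L = N + M - 1
  = 541 + 283 - 1
  = 823 samples

823


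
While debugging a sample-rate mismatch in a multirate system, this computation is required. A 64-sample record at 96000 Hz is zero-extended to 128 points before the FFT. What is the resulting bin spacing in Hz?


Frequency resolution after zero-padding:
N_padded = 64 * 2 = 128
df = fs / N_padded
   = 96000 / 128
   = 750.0 Hz

750.0 Hz


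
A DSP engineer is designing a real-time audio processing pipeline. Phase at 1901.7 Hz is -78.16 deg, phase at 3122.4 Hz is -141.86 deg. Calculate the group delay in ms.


Group delay from phase difference:
tau = -d(phi)/d(omega)
d(phi) = -63.7 deg = -1.111775 rad
d(omega) = 2*pi*(3122.4 - 1901.7) = 7669.8843 rad/s
tau = -(-1.111775) / 7669.8843
    = 0.145 ms

0.145 ms


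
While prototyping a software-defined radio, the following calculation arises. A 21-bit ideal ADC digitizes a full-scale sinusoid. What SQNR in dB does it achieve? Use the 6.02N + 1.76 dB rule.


Theoretical SNR for a full-scale sinusoid:
SNR = 6.02 * N + 1.76
    = 6.02 * 21 + 1.76
    = 126.42 + 1.76
    = 128.18 dB

128.18 dB


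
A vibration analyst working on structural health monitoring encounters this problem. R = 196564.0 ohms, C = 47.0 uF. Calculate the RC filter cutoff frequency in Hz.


Cutoff frequency of a first-order RC filter:
fc = 1 / (2 * pi * R * C)
C = 47.0 uF = 4.7e-05 F
fc = 1 / (2 * pi * 196564.0 * 4.7e-05)
   = 1 / 58.047257725861
   = 0.017227 Hz

0.017227 Hz


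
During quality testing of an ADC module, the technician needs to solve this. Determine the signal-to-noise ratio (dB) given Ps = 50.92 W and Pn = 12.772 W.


SNR in decibels:
SNR = 10 * log10(Ps / Pn)
    = 10 * log10(50.92 / 12.772)
    = 10 * log10(3.9868)
    = 10 * 0.6006
    = 6.01 dB

6.01 dB


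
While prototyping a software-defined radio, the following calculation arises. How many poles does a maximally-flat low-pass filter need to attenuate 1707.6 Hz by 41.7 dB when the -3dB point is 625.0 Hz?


Butterworth filter order formula:
n = log10(10^(A/10) - 1) / (2 * log10(f_stop/f_pass))
10^(41.7/10) - 1 = 14790.0839
f_stop/f_pass = 1707.6 / 625.0 = 2.7322
n = 4.7765 -> ceil = 5

5


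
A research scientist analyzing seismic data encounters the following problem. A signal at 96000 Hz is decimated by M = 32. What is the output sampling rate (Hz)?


Decimation reduces the sample rate:
fs_out = fs_in / M
       = 96000 / 32
       = 3000.0 Hz

3000.0 Hz


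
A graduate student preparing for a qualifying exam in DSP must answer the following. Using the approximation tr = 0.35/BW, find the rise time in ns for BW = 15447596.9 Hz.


Rise time from bandwidth relationship:
tr = 0.35 / BW
   = 0.35 / 15447596.9
   = 2.26572458e-08 s
   = 22.6572 ns

22.6572 ns


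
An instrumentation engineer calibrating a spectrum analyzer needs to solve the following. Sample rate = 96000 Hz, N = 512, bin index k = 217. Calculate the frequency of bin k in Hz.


Frequency of DFT bin k:
f_k = k * fs / N
    = 217 * 96000 / 512
    = 20832000 / 512
    = 40687.5 Hz

40687.5 Hz


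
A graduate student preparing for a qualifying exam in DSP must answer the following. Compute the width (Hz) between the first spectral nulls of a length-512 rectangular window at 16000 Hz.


Main lobe width for a rectangular window:
Width = 2 * fs / N
      = 2 * 16000 / 512
      = 32000 / 512
      = 62.5 Hz

62.5 Hz


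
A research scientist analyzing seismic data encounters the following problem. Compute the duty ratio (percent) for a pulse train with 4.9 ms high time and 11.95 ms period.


Duty cycle as a percentage:
DC = (t_on / T) * 100
   = (4.9 / 11.95) * 100
   = 0.410042 * 100
   = 41.0 %

41.0 %


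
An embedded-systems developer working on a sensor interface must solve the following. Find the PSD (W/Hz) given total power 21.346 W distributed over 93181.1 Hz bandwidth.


Power spectral density:
PSD = P / BW
    = 21.346 / 93181.1
    = 0.00022908 W/Hz

0.00022908 W/Hz


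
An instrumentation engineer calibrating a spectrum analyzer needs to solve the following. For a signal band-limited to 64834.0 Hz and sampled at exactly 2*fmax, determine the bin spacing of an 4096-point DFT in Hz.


Step 1 — Nyquist sampling rate:
fs = 2 * fmax = 2 * 64834.0 = 129668.0 Hz

Step 2 — DFT bin spacing:
df = fs / N = 129668.0 / 4096 = 31.6572 Hz

31.6572 Hz


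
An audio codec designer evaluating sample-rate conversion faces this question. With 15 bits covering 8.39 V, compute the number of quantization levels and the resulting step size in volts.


Step 1 — number of quantization levels:
L = 2^N = 2^15 = 32768

Step 2 — LSB step size:
delta = Vfs / L
      = 8.39 / 32768
      = 0.00025604 V

Levels = 32768; step size = 0.00025604 V


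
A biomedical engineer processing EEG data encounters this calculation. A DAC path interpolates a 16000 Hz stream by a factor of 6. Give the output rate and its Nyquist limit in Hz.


Step 1 — output sample rate after interpolation by L:
fs_out = L * fs_in = 6 * 16000 = 96000 Hz

Step 2 — Nyquist frequency of the output stream:
f_Nyq = fs_out / 2 = 96000 / 2 = 48000.0 Hz

fs_out = 96000 Hz; f_Nyquist = 48000.0 Hz


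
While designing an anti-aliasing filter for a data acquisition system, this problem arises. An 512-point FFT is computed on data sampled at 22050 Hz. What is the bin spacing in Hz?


DFT frequency resolution:
df = fs / N
   = 22050 / 512
   = 43.0664 Hz

43.0664 Hz


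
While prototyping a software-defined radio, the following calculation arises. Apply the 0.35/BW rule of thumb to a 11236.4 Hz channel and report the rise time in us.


Rise time from bandwidth relationship:
tr = 0.35 / BW
   = 0.35 / 11236.4
   = 3.114876651e-05 s
   = 31.1488 us

31.1488 us


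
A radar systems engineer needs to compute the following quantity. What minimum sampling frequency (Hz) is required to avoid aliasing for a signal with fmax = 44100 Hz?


The Nyquist rate is twice the maximum frequency component.
fs_min = 2 * fmax
      = 2 * 44100
      = 88200 Hz

88200


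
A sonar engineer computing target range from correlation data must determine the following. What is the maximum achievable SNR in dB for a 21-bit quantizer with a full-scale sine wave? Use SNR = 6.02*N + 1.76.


Theoretical SNR for a full-scale sinusoid:
SNR = 6.02 * N + 1.76
    = 6.02 * 21 + 1.76
    = 126.42 + 1.76
    = 128.18 dB

128.18 dB


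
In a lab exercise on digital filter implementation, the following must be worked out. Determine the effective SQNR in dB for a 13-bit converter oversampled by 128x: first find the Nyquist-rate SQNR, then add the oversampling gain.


Step 1 — baseline SQNR at Nyquist:
SQNR_base = 6.02*N + 1.76
          = 6.02*13 + 1.76
          = 80.02 dB

Step 2 — oversampling processing gain:
G = 10*log10(OSR) = 10*log10(128) = 21.07 dB

Step 3 — total:
SQNR_total = 80.02 + 21.07 = 101.09 dB

Base SQNR = 80.02 dB; oversampled SQNR = 101.09 dB


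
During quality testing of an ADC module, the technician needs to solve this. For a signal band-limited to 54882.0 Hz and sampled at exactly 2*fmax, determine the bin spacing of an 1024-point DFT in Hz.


Step 1 — Nyquist sampling rate:
fs = 2 * fmax = 2 * 54882.0 = 109764.0 Hz

Step 2 — DFT bin spacing:
df = fs / N = 109764.0 / 1024 = 107.1914 Hz

107.1914 Hz


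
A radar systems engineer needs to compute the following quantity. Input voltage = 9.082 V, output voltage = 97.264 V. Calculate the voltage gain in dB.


Voltage gain in dB:
G = 20 * log10(Vout / Vin)
  = 20 * log10(97.264 / 9.082)
  = 20 * log10(10.709535)
  = 20 * 1.029771
  = 20.6 dB

20.6 dB


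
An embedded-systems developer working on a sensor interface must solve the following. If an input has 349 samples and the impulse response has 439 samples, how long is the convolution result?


Linear convolution output length:
L = N + M - 1
  = 349 + 439 - 1
  = 787 samples

787


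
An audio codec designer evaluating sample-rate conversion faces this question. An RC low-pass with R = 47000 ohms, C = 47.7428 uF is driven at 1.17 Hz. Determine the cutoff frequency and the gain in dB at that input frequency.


Step 1 — cutoff frequency:
fc = 1 / (2*pi*R*C)
C = 47.7428 uF = 4.77428e-05 F
fc = 1 / (2*pi*47000*4.77428e-05)
   = 0.0709275 Hz

Step 2 — magnitude at f = 1.17 Hz:
|H(f)| = 1 / sqrt(1 + (f/fc)^2)
f/fc = 1.17 / 0.0709275 = 16.495717
|H| = 1 / sqrt(1 + 272.108679) = 0.0605107
|H|_dB = 20*log10(0.0605107) = -24.36 dB

fc = 0.0709275 Hz; |H(1.17 Hz)| = -24.36 dB


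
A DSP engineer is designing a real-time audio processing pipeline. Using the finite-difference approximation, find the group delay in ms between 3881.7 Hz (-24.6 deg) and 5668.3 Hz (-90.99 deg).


Group delay from phase difference:
tau = -d(phi)/d(omega)
d(phi) = -66.39 deg = -1.158724 rad
d(omega) = 2*pi*(5668.3 - 3881.7) = 11225.5389 rad/s
tau = -(-1.158724) / 11225.5389
    = 0.1032 ms

0.1032 ms


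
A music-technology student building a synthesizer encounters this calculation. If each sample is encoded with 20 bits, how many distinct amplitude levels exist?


Number of quantization levels = 2^N
= 2^20
= 1048576

1048576


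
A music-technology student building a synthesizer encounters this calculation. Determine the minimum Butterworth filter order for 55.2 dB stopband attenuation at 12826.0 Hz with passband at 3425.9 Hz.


Butterworth filter order formula:
n = log10(10^(A/10) - 1) / (2 * log10(f_stop/f_pass))
10^(55.2/10) - 1 = 331130.1215
f_stop/f_pass = 12826.0 / 3425.9 = 3.7438
n = 4.8141 -> ceil = 5

5


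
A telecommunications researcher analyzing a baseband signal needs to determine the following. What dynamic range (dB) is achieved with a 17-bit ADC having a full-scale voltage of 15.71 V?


Dynamic range from full-scale to LSB:
V_min = V_max / 2^bits = 15.71 / 2^17
DR = 20 * log10(V_max / V_min)
   = 20 * log10(2^17)
   = 20 * 17 * log10(2)
   = 102.35 dB

102.35 dB


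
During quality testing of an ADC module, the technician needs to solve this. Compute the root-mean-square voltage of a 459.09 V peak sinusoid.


RMS voltage for a sinusoidal waveform:
V_rms = V_peak / sqrt(2)
      = 459.09 / 1.414214
      = 324.626 V

324.626 V


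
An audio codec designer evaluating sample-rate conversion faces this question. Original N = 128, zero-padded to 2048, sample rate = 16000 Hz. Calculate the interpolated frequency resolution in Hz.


Frequency resolution after zero-padding:
N_padded = 128 * 16 = 2048
df = fs / N_padded
   = 16000 / 2048
   = 7.8125 Hz

7.8125 Hz


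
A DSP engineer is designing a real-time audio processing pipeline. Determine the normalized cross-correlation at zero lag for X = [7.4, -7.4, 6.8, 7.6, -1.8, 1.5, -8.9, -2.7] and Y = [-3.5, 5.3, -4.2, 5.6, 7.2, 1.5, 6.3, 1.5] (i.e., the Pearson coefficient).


Pearson correlation coefficient (population):
r = cov(X,Y) / (std(X) * std(Y))
Mean X = 0.3125, Mean Y = 2.4625
Cov(X,Y) = -16.013281
Std(X) = 6.171798, Std(Y) = 4.136102
r = -0.6273

-0.6273


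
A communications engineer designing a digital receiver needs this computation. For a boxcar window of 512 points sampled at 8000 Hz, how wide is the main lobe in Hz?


Main lobe width for a rectangular window:
Width = 2 * fs / N
      = 2 * 8000 / 512
      = 16000 / 512
      = 31.25 Hz

31.25 Hz


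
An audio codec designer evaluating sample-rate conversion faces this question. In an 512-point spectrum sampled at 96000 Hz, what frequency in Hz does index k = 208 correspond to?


Frequency of DFT bin k:
f_k = k * fs / N
    = 208 * 96000 / 512
    = 19968000 / 512
    = 39000.0 Hz

39000.0 Hz


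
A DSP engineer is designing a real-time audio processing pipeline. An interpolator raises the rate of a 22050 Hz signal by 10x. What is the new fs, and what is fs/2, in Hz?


Step 1 — output sample rate after interpolation by L:
fs_out = L * fs_in = 10 * 22050 = 220500 Hz

Step 2 — Nyquist frequency of the output stream:
f_Nyq = fs_out / 2 = 220500 / 2 = 110250.0 Hz

fs_out = 220500 Hz; f_Nyquist = 110250.0 Hz
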